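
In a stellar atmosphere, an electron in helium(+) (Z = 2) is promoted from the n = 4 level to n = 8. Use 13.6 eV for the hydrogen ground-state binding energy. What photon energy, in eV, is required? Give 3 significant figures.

2.55 eV

The Bohr energies scale as Z², so for Z = 2: E_n = −54.40/n² eV.
E_8 = −54.40/64 = −0.8500 eV and E_4 = −54.40/16 = −3.400 eV.
The photon energy is |E_8 − E_4| = 2.55 eV.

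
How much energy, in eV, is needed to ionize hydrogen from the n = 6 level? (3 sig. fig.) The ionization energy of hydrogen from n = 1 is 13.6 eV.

E_6 = −13.60/36 = −0.378 eV, so ionization (to E = 0) requires 0.378 eV.

0.378 eV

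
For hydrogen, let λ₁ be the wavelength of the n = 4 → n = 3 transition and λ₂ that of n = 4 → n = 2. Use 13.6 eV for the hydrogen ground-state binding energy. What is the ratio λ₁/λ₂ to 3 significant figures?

3.86

λ ∝ 1/ΔE ∝ 1/(1/n_f² − 1/n_i²), and the Z² and hc factors cancel in the ratio.
λ₁/λ₂ = (1/2² − 1/4²)/(1/3² − 1/4²) = 0.1875/0.04861 = 3.86.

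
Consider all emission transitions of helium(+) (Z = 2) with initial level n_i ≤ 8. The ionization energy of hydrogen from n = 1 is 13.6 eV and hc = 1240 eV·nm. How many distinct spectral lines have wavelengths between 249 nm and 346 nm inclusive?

Enumerate all n_i → n_f pairs with 1 ≤ n_f < n_i ≤ 8 and compute λ = 1240 / [13.6·4·(1/n_f² − 1/n_i²)].
Lines falling in [249, 346] nm: 7→3 (251.3 nm), 6→3 (273.5 nm), 5→3 (320.5 nm).

3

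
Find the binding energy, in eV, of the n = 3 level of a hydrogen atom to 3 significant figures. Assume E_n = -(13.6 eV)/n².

E_3 = −13.60/9 = −1.51 eV, so ionization (to E = 0) requires 1.51 eV.

1.51 eV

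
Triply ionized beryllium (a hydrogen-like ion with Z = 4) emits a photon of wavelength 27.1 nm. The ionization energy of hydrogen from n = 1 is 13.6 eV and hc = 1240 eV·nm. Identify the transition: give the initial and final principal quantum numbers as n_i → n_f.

The photon energy is ΔE = hc/λ = 1240 / 27.1 = 45.76 eV.
With Z = 4, ΔE = 217.6 × (1/n_f² − 1/n_i²), so 1/n_f² − 1/n_i² = 0.2103.
Trying n_f = 2 gives 1/n_i² = 0.03972, i.e. n_i ≈ 5; this pair matches.

n_i = 5, n_f = 2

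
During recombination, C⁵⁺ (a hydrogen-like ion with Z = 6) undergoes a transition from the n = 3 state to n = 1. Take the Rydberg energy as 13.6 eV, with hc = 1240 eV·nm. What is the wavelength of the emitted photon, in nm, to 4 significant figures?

2.849 nm

For Z = 6 the level energies scale as Z², so the effective Rydberg energy is 13.6 × 36 = 489.6 eV.
ΔE = 489.6 × (1/1² − 1/3²) = 489.6 × 0.8889 = 435.2 eV.
λ = hc/ΔE = 1240 / 435.2 = 2.849 nm.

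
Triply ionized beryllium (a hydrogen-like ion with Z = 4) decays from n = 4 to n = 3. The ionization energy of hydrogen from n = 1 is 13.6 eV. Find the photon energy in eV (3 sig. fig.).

10.6 eV

The Bohr energies scale as Z², so for Z = 4: E_n = −217.6/n² eV.
E_4 = −217.6/16 = −13.60 eV and E_3 = −217.6/9 = −24.18 eV.
The photon energy is |E_4 − E_3| = 10.6 eV.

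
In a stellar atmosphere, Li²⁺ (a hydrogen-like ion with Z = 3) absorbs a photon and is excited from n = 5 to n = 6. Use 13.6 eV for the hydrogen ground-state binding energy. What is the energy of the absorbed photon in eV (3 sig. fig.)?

1.50 eV

The Bohr energies scale as Z², so for Z = 3: E_n = −122.4/n² eV.
E_6 = −122.4/36 = −3.400 eV and E_5 = −122.4/25 = −4.896 eV.
The photon energy is |E_6 − E_5| = 1.50 eV.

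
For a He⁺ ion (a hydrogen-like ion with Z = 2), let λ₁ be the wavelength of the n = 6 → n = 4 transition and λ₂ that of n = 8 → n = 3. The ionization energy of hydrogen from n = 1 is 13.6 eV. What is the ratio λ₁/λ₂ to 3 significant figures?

2.75

λ ∝ 1/ΔE ∝ 1/(1/n_f² − 1/n_i²), and the Z² and hc factors cancel in the ratio.
λ₁/λ₂ = (1/3² − 1/8²)/(1/4² − 1/6²) = 0.09549/0.03472 = 2.75.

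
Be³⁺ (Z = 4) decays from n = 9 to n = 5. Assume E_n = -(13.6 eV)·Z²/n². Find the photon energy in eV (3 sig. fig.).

The Bohr energies scale as Z², so for Z = 4: E_n = −217.6/n² eV.
E_9 = −217.6/81 = −2.686 eV and E_5 = −217.6/25 = −8.704 eV.
The photon energy is |E_9 − E_5| = 6.02 eV.

6.02 eV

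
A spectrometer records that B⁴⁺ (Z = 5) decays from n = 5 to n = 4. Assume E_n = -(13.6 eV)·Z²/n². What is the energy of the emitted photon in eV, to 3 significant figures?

7.65 eV

The Bohr energies scale as Z², so for Z = 5: E_n = −340.0/n² eV.
E_5 = −340.0/25 = −13.60 eV and E_4 = −340.0/16 = −21.25 eV.
The photon energy is |E_5 − E_4| = 7.65 eV.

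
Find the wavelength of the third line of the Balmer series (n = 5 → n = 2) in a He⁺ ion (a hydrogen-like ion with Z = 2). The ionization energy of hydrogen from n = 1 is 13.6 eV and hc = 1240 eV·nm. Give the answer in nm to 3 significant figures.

The Balmer series terminates on n_f = 2; the third line has n_i = 2+3 = 5.
ΔE = 54.40 × (1/2² − 1/5²) = 11.42 eV.
λ = 1240 / 11.42 = 109 nm.

109 nm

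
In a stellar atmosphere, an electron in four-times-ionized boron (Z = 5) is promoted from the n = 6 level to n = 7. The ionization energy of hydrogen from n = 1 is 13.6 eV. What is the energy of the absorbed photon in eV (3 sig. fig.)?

The Bohr energies scale as Z², so for Z = 5: E_n = −340.0/n² eV.
E_7 = −340.0/49 = −6.939 eV and E_6 = −340.0/36 = −9.444 eV.
The photon energy is |E_7 − E_6| = 2.51 eV.

2.51 eV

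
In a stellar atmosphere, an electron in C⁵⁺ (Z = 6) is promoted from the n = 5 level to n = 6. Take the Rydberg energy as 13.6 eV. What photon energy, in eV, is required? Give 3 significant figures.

The Bohr energies scale as Z², so for Z = 6: E_n = −489.6/n² eV.
E_6 = −489.6/36 = −13.60 eV and E_5 = −489.6/25 = −19.58 eV.
The photon energy is |E_6 − E_5| = 5.98 eV.

5.98 eV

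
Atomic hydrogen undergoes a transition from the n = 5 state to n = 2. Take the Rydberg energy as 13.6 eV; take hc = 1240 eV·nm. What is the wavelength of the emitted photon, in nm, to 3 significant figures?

434 nm

ΔE = 13.60 × (1/2² − 1/5²) = 13.60 × 0.2100 = 2.856 eV.
λ = hc/ΔE = 1240 / 2.856 = 434 nm.
This line belongs to the Balmer series.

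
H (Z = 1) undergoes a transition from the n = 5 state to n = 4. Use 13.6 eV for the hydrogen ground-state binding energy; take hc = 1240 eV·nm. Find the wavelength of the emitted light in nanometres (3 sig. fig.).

4050 nm

ΔE = 13.60 × (1/4² − 1/5²) = 13.60 × 0.02250 = 0.3060 eV.
λ = hc/ΔE = 1240 / 0.3060 = 4050 nm.
This line belongs to the Brackett series.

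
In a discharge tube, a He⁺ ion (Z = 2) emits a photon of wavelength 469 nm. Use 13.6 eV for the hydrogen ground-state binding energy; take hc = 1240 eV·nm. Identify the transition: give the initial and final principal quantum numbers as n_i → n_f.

The photon energy is ΔE = hc/λ = 1240 / 469 = 2.644 eV.
With Z = 2, ΔE = 54.40 × (1/n_f² − 1/n_i²), so 1/n_f² − 1/n_i² = 0.04860.
Trying n_f = 3 gives 1/n_i² = 0.06251, i.e. n_i ≈ 4; this pair matches.

n_i = 4, n_f = 3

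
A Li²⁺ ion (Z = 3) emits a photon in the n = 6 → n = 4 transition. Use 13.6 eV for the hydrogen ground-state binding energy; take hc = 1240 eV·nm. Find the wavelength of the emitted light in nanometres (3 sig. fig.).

292 nm

For Z = 3 the level energies scale as Z², so the effective Rydberg energy is 13.6 × 9 = 122.4 eV.
ΔE = 122.4 × (1/4² − 1/6²) = 122.4 × 0.03472 = 4.250 eV.
λ = hc/ΔE = 1240 / 4.250 = 292 nm.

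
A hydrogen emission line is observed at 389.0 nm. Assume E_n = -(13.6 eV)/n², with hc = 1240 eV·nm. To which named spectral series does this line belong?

ΔE = 1240/389.0 = 3.188 eV.
This matches 13.6 × (1/2² − 1/8²), so n_f = 2: the Balmer series.

Balmer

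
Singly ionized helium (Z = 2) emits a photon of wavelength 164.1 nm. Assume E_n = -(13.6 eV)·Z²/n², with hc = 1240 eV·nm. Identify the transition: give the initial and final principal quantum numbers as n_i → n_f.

The photon energy is ΔE = hc/λ = 1240 / 164.1 = 7.556 eV.
With Z = 2, ΔE = 54.40 × (1/n_f² − 1/n_i²), so 1/n_f² − 1/n_i² = 0.1389.
Trying n_f = 2 gives 1/n_i² = 0.1111, i.e. n_i ≈ 3; this pair matches.

n_i = 3, n_f = 2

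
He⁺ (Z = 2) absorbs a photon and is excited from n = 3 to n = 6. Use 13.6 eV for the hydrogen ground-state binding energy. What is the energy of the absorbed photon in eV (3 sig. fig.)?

The Bohr energies scale as Z², so for Z = 2: E_n = −54.40/n² eV.
E_6 = −54.40/36 = −1.511 eV and E_3 = −54.40/9 = −6.044 eV.
The photon energy is |E_6 − E_3| = 4.53 eV.

4.53 eV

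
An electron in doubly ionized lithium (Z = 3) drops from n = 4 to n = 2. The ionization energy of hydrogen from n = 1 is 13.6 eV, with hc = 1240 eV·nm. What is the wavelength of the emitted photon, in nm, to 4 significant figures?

54.03 nm

For Z = 3 the level energies scale as Z², so the effective Rydberg energy is 13.6 × 9 = 122.4 eV.
ΔE = 122.4 × (1/2² − 1/4²) = 122.4 × 0.1875 = 22.95 eV.
λ = hc/ΔE = 1240 / 22.95 = 54.03 nm.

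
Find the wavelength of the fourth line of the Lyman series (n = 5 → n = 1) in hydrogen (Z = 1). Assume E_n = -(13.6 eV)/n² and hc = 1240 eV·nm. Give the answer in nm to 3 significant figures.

95.0 nm

The Lyman series terminates on n_f = 1; the fourth line has n_i = 1+4 = 5.
ΔE = 13.60 × (1/1² − 1/5²) = 13.06 eV.
λ = 1240 / 13.06 = 95.0 nm.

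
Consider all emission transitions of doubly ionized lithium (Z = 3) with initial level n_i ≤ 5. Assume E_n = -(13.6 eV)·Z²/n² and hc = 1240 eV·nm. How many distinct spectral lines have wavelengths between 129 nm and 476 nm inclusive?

Enumerate all n_i → n_f pairs with 1 ≤ n_f < n_i ≤ 5 and compute λ = 1240 / [13.6·9·(1/n_f² − 1/n_i²)].
Lines falling in [129, 476] nm: 5→3 (142.5 nm), 4→3 (208.4 nm), 5→4 (450.3 nm).

3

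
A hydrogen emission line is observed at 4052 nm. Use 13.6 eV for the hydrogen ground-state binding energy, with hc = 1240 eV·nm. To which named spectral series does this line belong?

ΔE = 1240/4052 = 0.3060 eV.
This matches 13.6 × (1/4² − 1/5²), so n_f = 4: the Brackett series.

Brackett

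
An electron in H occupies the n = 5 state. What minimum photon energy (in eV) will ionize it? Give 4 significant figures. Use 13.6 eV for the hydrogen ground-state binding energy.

0.5440 eV

E_5 = −13.60/25 = −0.5440 eV, so ionization (to E = 0) requires 0.5440 eV.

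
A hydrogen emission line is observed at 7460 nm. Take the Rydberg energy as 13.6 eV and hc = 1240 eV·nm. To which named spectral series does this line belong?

ΔE = 1240/7460 = 0.1662 eV.
This matches 13.6 × (1/5² − 1/6²), so n_f = 5: the Pfund series.

Pfund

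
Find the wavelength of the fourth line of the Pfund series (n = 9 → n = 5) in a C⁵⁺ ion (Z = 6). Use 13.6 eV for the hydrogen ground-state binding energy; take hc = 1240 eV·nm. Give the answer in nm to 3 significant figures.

91.6 nm

The Pfund series terminates on n_f = 5; the fourth line has n_i = 5+4 = 9.
ΔE = 489.6 × (1/5² − 1/9²) = 13.54 eV.
λ = 1240 / 13.54 = 91.6 nm.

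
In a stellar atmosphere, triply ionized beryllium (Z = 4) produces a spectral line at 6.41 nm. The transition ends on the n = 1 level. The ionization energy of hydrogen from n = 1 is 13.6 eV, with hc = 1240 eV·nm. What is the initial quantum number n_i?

n_i = 3

The photon energy is ΔE = hc/λ = 1240 / 6.41 = 193.4 eV.
With Z = 4, ΔE = 217.6 × (1/n_f² − 1/n_i²), so 1/n_f² − 1/n_i² = 0.8890.
With n_f = 1: 1/n_i² = 1/1 − 0.8890 = 0.1110, so n_i ≈ 3.00.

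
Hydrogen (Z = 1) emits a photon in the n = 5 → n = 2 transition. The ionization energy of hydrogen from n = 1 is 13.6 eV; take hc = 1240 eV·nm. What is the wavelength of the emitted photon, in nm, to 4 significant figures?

ΔE = 13.60 × (1/2² − 1/5²) = 13.60 × 0.2100 = 2.856 eV.
λ = hc/ΔE = 1240 / 2.856 = 434.2 nm.

434.2 nm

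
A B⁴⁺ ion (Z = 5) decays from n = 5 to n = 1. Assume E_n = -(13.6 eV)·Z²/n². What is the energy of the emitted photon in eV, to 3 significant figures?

326 eV

The Bohr energies scale as Z², so for Z = 5: E_n = −340.0/n² eV.
E_5 = −340.0/25 = −13.60 eV and E_1 = −340.0/1 = −340.0 eV.
The photon energy is |E_5 − E_1| = 326 eV.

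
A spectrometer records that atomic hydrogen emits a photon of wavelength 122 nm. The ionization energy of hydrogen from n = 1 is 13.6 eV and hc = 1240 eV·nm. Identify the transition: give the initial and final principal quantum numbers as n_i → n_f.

n_i = 2, n_f = 1

The photon energy is ΔE = hc/λ = 1240 / 122 = 10.16 eV.
With Z = 1, ΔE = 13.60 × (1/n_f² − 1/n_i²), so 1/n_f² − 1/n_i² = 0.7473.
Trying n_f = 1 gives 1/n_i² = 0.2527, i.e. n_i ≈ 2; this pair matches.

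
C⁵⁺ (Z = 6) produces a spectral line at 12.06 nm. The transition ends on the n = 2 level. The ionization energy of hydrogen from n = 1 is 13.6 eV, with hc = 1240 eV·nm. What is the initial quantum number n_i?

n_i = 5

The photon energy is ΔE = hc/λ = 1240 / 12.06 = 102.8 eV.
With Z = 6, ΔE = 489.6 × (1/n_f² − 1/n_i²), so 1/n_f² − 1/n_i² = 0.2100.
With n_f = 2: 1/n_i² = 1/4 − 0.2100 = 0.03999, so n_i ≈ 5.00.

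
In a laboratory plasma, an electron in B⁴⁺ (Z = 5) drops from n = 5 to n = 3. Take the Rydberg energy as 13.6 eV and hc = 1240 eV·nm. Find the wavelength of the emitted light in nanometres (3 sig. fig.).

For Z = 5 the level energies scale as Z², so the effective Rydberg energy is 13.6 × 25 = 340.0 eV.
ΔE = 340.0 × (1/3² − 1/5²) = 340.0 × 0.07111 = 24.18 eV.
λ = hc/ΔE = 1240 / 24.18 = 51.3 nm.

51.3 nm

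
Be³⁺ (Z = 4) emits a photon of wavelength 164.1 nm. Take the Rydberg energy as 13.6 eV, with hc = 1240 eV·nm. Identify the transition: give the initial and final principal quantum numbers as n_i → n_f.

The photon energy is ΔE = hc/λ = 1240 / 164.1 = 7.556 eV.
With Z = 4, ΔE = 217.6 × (1/n_f² − 1/n_i²), so 1/n_f² − 1/n_i² = 0.03473.
Trying n_f = 4 gives 1/n_i² = 0.02777, i.e. n_i ≈ 6; this pair matches.

n_i = 6, n_f = 4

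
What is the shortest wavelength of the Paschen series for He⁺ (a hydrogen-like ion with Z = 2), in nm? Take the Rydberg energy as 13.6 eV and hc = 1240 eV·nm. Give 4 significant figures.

The Paschen series has lower level n_f = 3; the series limit corresponds to n_i → ∞.
ΔE_max = 13.6 × 4 / 3² = 6.044 eV.
λ_min = 1240 / 6.044 = 205.1 nm.

205.1 nm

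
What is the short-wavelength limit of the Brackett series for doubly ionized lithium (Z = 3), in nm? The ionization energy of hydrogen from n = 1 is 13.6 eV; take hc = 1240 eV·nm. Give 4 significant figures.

The Brackett series has lower level n_f = 4; the series limit corresponds to n_i → ∞.
ΔE_max = 13.6 × 9 / 4² = 7.650 eV.
λ_min = 1240 / 7.650 = 162.1 nm.

162.1 nm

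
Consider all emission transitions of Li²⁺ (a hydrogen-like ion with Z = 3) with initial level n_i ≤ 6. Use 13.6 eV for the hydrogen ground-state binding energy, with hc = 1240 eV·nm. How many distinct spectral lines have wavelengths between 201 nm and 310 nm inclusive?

Enumerate all n_i → n_f pairs with 1 ≤ n_f < n_i ≤ 6 and compute λ = 1240 / [13.6·9·(1/n_f² − 1/n_i²)].
Lines falling in [201, 310] nm: 4→3 (208.4 nm), 6→4 (291.8 nm).

2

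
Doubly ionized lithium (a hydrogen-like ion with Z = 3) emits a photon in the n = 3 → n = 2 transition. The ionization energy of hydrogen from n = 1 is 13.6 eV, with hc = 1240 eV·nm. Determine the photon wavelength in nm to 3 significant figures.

72.9 nm

For Z = 3 the level energies scale as Z², so the effective Rydberg energy is 13.6 × 9 = 122.4 eV.
ΔE = 122.4 × (1/2² − 1/3²) = 122.4 × 0.1389 = 17.00 eV.
λ = hc/ΔE = 1240 / 17.00 = 72.9 nm.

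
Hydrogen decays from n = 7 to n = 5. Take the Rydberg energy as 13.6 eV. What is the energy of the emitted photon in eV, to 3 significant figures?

0.266 eV

E_7 = −13.60/49 = −0.2776 eV and E_5 = −13.60/25 = −0.5440 eV.
The photon energy is |E_7 − E_5| = 0.266 eV.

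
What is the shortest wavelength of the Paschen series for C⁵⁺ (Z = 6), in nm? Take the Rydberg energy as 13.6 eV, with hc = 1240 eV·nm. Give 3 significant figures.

22.8 nm

The Paschen series has lower level n_f = 3; the series limit corresponds to n_i → ∞.
ΔE_max = 13.6 × 36 / 3² = 54.40 eV.
λ_min = 1240 / 54.40 = 22.8 nm.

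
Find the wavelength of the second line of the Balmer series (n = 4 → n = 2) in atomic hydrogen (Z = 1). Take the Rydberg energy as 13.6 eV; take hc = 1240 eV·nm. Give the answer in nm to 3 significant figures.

The Balmer series terminates on n_f = 2; the second line has n_i = 2+2 = 4.
ΔE = 13.60 × (1/2² − 1/4²) = 2.550 eV.
λ = 1240 / 2.550 = 486 nm.

486 nm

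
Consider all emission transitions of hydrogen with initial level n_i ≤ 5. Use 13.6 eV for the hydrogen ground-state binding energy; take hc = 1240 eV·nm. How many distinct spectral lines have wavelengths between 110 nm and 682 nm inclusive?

4

Enumerate all n_i → n_f pairs with 1 ≤ n_f < n_i ≤ 5 and compute λ = 1240 / [13.6·1·(1/n_f² − 1/n_i²)].
Lines falling in [110, 682] nm: 2→1 (121.6 nm), 5→2 (434.2 nm), 4→2 (486.3 nm), 3→2 (656.5 nm).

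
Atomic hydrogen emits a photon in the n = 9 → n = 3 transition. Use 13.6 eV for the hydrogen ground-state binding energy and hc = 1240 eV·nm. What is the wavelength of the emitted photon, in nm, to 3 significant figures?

923 nm

ΔE = 13.60 × (1/3² − 1/9²) = 13.60 × 0.09877 = 1.343 eV.
λ = hc/ΔE = 1240 / 1.343 = 923 nm.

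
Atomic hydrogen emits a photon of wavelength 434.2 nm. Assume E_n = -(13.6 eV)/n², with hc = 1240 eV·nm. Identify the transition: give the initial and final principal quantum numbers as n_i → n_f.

The photon energy is ΔE = hc/λ = 1240 / 434.2 = 2.856 eV.
With Z = 1, ΔE = 13.60 × (1/n_f² − 1/n_i²), so 1/n_f² − 1/n_i² = 0.2100.
Trying n_f = 2 gives 1/n_i² = 0.04001, i.e. n_i ≈ 5; this pair matches.

n_i = 5, n_f = 2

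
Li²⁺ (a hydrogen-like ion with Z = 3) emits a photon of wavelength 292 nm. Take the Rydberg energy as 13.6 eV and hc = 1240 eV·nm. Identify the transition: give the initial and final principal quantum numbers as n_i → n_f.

The photon energy is ΔE = hc/λ = 1240 / 292 = 4.247 eV.
With Z = 3, ΔE = 122.4 × (1/n_f² − 1/n_i²), so 1/n_f² − 1/n_i² = 0.03469.
Trying n_f = 4 gives 1/n_i² = 0.02781, i.e. n_i ≈ 6; this pair matches.

n_i = 6, n_f = 4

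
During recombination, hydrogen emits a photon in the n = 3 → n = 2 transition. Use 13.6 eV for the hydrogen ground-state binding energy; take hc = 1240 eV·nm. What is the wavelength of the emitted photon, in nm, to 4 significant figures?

ΔE = 13.60 × (1/2² − 1/3²) = 13.60 × 0.1389 = 1.889 eV.
λ = hc/ΔE = 1240 / 1.889 = 656.5 nm.
This line belongs to the Balmer series.

656.5 nm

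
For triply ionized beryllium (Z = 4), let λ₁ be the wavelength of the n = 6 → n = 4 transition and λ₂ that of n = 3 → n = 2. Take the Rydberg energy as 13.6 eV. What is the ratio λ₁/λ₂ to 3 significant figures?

4.00

λ ∝ 1/ΔE ∝ 1/(1/n_f² − 1/n_i²), and the Z² and hc factors cancel in the ratio.
λ₁/λ₂ = (1/2² − 1/3²)/(1/4² − 1/6²) = 0.1389/0.03472 = 4.00.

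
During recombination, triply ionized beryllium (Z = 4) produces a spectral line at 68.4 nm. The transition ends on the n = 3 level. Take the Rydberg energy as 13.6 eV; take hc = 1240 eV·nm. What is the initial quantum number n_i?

The photon energy is ΔE = hc/λ = 1240 / 68.4 = 18.13 eV.
With Z = 4, ΔE = 217.6 × (1/n_f² − 1/n_i²), so 1/n_f² − 1/n_i² = 0.08331.
With n_f = 3: 1/n_i² = 1/9 − 0.08331 = 0.02780, so n_i ≈ 6.00.

n_i = 6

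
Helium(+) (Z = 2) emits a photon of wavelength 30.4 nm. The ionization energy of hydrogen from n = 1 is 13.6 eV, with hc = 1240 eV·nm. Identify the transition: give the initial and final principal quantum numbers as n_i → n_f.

The photon energy is ΔE = hc/λ = 1240 / 30.4 = 40.79 eV.
With Z = 2, ΔE = 54.40 × (1/n_f² − 1/n_i²), so 1/n_f² − 1/n_i² = 0.7498.
Trying n_f = 1 gives 1/n_i² = 0.2502, i.e. n_i ≈ 2; this pair matches.

n_i = 2, n_f = 1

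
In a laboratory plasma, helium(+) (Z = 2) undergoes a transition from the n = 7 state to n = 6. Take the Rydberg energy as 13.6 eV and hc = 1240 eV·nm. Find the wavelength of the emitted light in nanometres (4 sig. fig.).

3093 nm

For Z = 2 the level energies scale as Z², so the effective Rydberg energy is 13.6 × 4 = 54.40 eV.
ΔE = 54.40 × (1/6² − 1/7²) = 54.40 × 0.007370 = 0.4009 eV.
λ = hc/ΔE = 1240 / 0.4009 = 3093 nm.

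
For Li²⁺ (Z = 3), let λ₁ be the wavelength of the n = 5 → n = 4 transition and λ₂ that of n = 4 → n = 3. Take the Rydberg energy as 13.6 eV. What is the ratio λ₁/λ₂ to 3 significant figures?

λ ∝ 1/ΔE ∝ 1/(1/n_f² − 1/n_i²), and the Z² and hc factors cancel in the ratio.
λ₁/λ₂ = (1/3² − 1/4²)/(1/4² − 1/5²) = 0.04861/0.02250 = 2.16.

2.16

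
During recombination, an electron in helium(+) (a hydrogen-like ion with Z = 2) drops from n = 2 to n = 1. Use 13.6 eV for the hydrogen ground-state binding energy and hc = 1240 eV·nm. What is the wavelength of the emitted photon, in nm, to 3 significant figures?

30.4 nm

For Z = 2 the level energies scale as Z², so the effective Rydberg energy is 13.6 × 4 = 54.40 eV.
ΔE = 54.40 × (1/1² − 1/2²) = 54.40 × 0.7500 = 40.80 eV.
λ = hc/ΔE = 1240 / 40.80 = 30.4 nm.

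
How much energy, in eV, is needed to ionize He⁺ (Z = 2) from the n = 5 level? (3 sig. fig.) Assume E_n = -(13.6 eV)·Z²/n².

E_n = −13.6 Z²/n² = −54.40/n² eV for Z = 2.
E_5 = −54.40/25 = −2.18 eV, so ionization (to E = 0) requires 2.18 eV.

2.18 eV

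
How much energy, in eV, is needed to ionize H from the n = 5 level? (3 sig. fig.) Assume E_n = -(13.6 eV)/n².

E_5 = −13.60/25 = −0.544 eV, so ionization (to E = 0) requires 0.544 eV.

0.544 eV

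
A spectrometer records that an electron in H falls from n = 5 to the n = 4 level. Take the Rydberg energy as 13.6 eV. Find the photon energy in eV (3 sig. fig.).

E_5 = −13.60/25 = −0.5440 eV and E_4 = −13.60/16 = −0.8500 eV.
The photon energy is |E_5 − E_4| = 0.306 eV.

0.306 eV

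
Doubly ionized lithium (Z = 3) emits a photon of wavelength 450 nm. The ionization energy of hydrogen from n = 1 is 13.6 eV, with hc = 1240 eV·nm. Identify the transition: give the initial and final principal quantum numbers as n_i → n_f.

The photon energy is ΔE = hc/λ = 1240 / 450 = 2.756 eV.
With Z = 3, ΔE = 122.4 × (1/n_f² − 1/n_i²), so 1/n_f² − 1/n_i² = 0.02251.
Trying n_f = 4 gives 1/n_i² = 0.03999, i.e. n_i ≈ 5; this pair matches.

n_i = 5, n_f = 4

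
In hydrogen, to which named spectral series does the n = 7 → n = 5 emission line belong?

Pfund

The series is set by the lower level: n_f = 5 is the Pfund series.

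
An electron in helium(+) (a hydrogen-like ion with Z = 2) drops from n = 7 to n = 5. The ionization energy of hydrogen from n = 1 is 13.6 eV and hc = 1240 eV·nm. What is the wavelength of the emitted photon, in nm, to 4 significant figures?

For Z = 2 the level energies scale as Z², so the effective Rydberg energy is 13.6 × 4 = 54.40 eV.
ΔE = 54.40 × (1/5² − 1/7²) = 54.40 × 0.01959 = 1.066 eV.
λ = hc/ΔE = 1240 / 1.066 = 1163 nm.

1163 nm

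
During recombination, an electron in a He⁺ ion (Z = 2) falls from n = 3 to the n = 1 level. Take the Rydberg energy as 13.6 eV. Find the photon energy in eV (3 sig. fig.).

48.4 eV

The Bohr energies scale as Z², so for Z = 2: E_n = −54.40/n² eV.
E_3 = −54.40/9 = −6.044 eV and E_1 = −54.40/1 = −54.40 eV.
The photon energy is |E_3 − E_1| = 48.4 eV.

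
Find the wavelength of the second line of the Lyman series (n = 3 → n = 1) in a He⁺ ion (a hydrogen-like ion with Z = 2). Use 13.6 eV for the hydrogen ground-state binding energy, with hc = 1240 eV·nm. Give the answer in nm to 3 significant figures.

25.6 nm

The Lyman series terminates on n_f = 1; the second line has n_i = 1+2 = 3.
ΔE = 54.40 × (1/1² − 1/3²) = 48.36 eV.
λ = 1240 / 48.36 = 25.6 nm.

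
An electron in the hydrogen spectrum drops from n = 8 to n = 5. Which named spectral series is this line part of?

The series is set by the lower level: n_f = 5 is the Pfund series.

Pfund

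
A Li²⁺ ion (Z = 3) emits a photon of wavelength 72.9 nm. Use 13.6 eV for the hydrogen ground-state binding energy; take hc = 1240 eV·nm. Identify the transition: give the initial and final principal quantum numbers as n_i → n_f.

n_i = 3, n_f = 2

The photon energy is ΔE = hc/λ = 1240 / 72.9 = 17.01 eV.
With Z = 3, ΔE = 122.4 × (1/n_f² − 1/n_i²), so 1/n_f² − 1/n_i² = 0.1390.
Trying n_f = 2 gives 1/n_i² = 0.1110, i.e. n_i ≈ 3; this pair matches.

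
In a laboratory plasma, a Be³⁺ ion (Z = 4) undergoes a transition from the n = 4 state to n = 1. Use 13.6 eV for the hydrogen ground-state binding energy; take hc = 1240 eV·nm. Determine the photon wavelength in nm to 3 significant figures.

6.08 nm

For Z = 4 the level energies scale as Z², so the effective Rydberg energy is 13.6 × 16 = 217.6 eV.
ΔE = 217.6 × (1/1² − 1/4²) = 217.6 × 0.9375 = 204.0 eV.
λ = hc/ΔE = 1240 / 204.0 = 6.08 nm.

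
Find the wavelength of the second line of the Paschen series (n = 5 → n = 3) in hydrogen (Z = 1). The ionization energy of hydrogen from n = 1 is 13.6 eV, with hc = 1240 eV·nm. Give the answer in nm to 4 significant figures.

1282 nm

The Paschen series terminates on n_f = 3; the second line has n_i = 3+2 = 5.
ΔE = 13.60 × (1/3² − 1/5²) = 0.9671 eV.
λ = 1240 / 0.9671 = 1282 nm.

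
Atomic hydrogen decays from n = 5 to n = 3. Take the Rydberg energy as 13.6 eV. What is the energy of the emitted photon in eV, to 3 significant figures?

E_5 = −13.60/25 = −0.5440 eV and E_3 = −13.60/9 = −1.511 eV.
The photon energy is |E_5 − E_3| = 0.967 eV.

0.967 eV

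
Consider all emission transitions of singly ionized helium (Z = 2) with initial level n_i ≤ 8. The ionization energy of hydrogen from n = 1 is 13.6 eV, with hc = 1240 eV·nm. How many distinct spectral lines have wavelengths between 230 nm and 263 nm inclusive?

2

Enumerate all n_i → n_f pairs with 1 ≤ n_f < n_i ≤ 8 and compute λ = 1240 / [13.6·4·(1/n_f² − 1/n_i²)].
Lines falling in [230, 263] nm: 8→3 (238.7 nm), 7→3 (251.3 nm).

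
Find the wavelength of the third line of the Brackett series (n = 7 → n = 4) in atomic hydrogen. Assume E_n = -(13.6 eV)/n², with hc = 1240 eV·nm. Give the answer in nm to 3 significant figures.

2170 nm

The Brackett series terminates on n_f = 4; the third line has n_i = 4+3 = 7.
ΔE = 13.60 × (1/4² − 1/7²) = 0.5724 eV.
λ = 1240 / 0.5724 = 2170 nm.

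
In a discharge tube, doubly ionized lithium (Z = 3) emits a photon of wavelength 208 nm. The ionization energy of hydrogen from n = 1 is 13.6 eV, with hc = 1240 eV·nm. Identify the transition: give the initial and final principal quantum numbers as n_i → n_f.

n_i = 4, n_f = 3

The photon energy is ΔE = hc/λ = 1240 / 208 = 5.962 eV.
With Z = 3, ΔE = 122.4 × (1/n_f² − 1/n_i²), so 1/n_f² − 1/n_i² = 0.04871.
Trying n_f = 3 gives 1/n_i² = 0.06241, i.e. n_i ≈ 4; this pair matches.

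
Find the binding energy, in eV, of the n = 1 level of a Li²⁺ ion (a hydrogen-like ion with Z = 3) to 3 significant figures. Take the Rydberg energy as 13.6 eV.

122 eV

E_n = −13.6 Z²/n² = −122.4/n² eV for Z = 3.
E_1 = −122.4/1 = −122 eV, so ionization (to E = 0) requires 122 eV.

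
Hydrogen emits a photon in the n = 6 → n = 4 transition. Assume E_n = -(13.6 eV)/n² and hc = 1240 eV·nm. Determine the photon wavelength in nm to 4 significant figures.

2626 nm

ΔE = 13.60 × (1/4² − 1/6²) = 13.60 × 0.03472 = 0.4722 eV.
λ = hc/ΔE = 1240 / 0.4722 = 2626 nm.
This line belongs to the Brackett series.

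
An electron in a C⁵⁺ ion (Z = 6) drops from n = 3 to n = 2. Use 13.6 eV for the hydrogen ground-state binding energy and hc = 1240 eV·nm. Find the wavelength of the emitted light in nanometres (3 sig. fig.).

18.2 nm

For Z = 6 the level energies scale as Z², so the effective Rydberg energy is 13.6 × 36 = 489.6 eV.
ΔE = 489.6 × (1/2² − 1/3²) = 489.6 × 0.1389 = 68.00 eV.
λ = hc/ΔE = 1240 / 68.00 = 18.2 nm.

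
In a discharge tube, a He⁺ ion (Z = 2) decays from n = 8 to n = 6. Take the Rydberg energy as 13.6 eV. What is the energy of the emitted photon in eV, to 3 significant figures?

0.661 eV

The Bohr energies scale as Z², so for Z = 2: E_n = −54.40/n² eV.
E_8 = −54.40/64 = −0.8500 eV and E_6 = −54.40/36 = −1.511 eV.
The photon energy is |E_8 − E_6| = 0.661 eV.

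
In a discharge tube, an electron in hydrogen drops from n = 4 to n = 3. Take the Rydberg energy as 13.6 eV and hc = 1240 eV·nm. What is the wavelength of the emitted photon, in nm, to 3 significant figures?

1880 nm

ΔE = 13.60 × (1/3² − 1/4²) = 13.60 × 0.04861 = 0.6611 eV.
λ = hc/ΔE = 1240 / 0.6611 = 1880 nm.
This line belongs to the Paschen series.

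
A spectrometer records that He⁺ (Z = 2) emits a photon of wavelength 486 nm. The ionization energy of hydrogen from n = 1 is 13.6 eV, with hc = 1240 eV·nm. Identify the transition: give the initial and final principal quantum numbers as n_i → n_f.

n_i = 8, n_f = 4

The photon energy is ΔE = hc/λ = 1240 / 486 = 2.551 eV.
With Z = 2, ΔE = 54.40 × (1/n_f² − 1/n_i²), so 1/n_f² − 1/n_i² = 0.04690.
Trying n_f = 4 gives 1/n_i² = 0.01560, i.e. n_i ≈ 8; this pair matches.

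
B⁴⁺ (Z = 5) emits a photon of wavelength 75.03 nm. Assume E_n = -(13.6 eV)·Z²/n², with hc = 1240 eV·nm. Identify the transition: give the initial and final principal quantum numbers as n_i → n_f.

n_i = 4, n_f = 3

The photon energy is ΔE = hc/λ = 1240 / 75.03 = 16.53 eV.
With Z = 5, ΔE = 340.0 × (1/n_f² − 1/n_i²), so 1/n_f² − 1/n_i² = 0.04861.
Trying n_f = 3 gives 1/n_i² = 0.06250, i.e. n_i ≈ 4; this pair matches.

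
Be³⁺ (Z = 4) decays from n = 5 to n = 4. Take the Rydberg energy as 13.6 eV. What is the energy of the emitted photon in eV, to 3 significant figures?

4.90 eV

The Bohr energies scale as Z², so for Z = 4: E_n = −217.6/n² eV.
E_5 = −217.6/25 = −8.704 eV and E_4 = −217.6/16 = −13.60 eV.
The photon energy is |E_5 − E_4| = 4.90 eV.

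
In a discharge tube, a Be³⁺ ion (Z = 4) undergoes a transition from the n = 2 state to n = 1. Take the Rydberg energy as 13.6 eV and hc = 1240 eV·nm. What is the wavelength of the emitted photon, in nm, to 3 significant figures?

For Z = 4 the level energies scale as Z², so the effective Rydberg energy is 13.6 × 16 = 217.6 eV.
ΔE = 217.6 × (1/1² − 1/2²) = 217.6 × 0.7500 = 163.2 eV.
λ = hc/ΔE = 1240 / 163.2 = 7.60 nm.

7.60 nm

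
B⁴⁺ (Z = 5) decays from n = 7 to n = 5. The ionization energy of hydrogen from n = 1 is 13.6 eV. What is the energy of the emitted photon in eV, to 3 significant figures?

6.66 eV

The Bohr energies scale as Z², so for Z = 5: E_n = −340.0/n² eV.
E_7 = −340.0/49 = −6.939 eV and E_5 = −340.0/25 = −13.60 eV.
The photon energy is |E_7 − E_5| = 6.66 eV.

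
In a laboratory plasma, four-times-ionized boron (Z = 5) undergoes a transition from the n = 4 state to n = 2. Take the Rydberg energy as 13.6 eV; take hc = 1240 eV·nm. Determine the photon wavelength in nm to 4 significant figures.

19.45 nm

For Z = 5 the level energies scale as Z², so the effective Rydberg energy is 13.6 × 25 = 340.0 eV.
ΔE = 340.0 × (1/2² − 1/4²) = 340.0 × 0.1875 = 63.75 eV.
λ = hc/ΔE = 1240 / 63.75 = 19.45 nm.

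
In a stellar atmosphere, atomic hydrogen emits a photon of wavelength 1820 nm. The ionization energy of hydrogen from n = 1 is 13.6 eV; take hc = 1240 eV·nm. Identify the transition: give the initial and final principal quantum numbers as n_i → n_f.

n_i = 9, n_f = 4

The photon energy is ΔE = hc/λ = 1240 / 1820 = 0.6813 eV.
With Z = 1, ΔE = 13.60 × (1/n_f² − 1/n_i²), so 1/n_f² − 1/n_i² = 0.05010.
Trying n_f = 4 gives 1/n_i² = 0.01240, i.e. n_i ≈ 9; this pair matches.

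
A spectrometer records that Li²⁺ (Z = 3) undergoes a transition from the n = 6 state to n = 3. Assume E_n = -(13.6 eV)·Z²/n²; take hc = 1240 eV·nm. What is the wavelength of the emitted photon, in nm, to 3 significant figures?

122 nm

For Z = 3 the level energies scale as Z², so the effective Rydberg energy is 13.6 × 9 = 122.4 eV.
ΔE = 122.4 × (1/3² − 1/6²) = 122.4 × 0.08333 = 10.20 eV.
λ = hc/ΔE = 1240 / 10.20 = 122 nm.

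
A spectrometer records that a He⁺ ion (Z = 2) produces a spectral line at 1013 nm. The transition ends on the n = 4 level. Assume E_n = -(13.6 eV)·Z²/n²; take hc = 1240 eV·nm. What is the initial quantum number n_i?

The photon energy is ΔE = hc/λ = 1240 / 1013 = 1.224 eV.
With Z = 2, ΔE = 54.40 × (1/n_f² − 1/n_i²), so 1/n_f² − 1/n_i² = 0.02250.
With n_f = 4: 1/n_i² = 1/16 − 0.02250 = 0.04000, so n_i ≈ 5.00.

n_i = 5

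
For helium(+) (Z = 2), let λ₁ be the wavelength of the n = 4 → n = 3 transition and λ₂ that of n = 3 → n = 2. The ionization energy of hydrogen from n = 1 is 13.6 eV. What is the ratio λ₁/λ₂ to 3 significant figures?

2.86

λ ∝ 1/ΔE ∝ 1/(1/n_f² − 1/n_i²), and the Z² and hc factors cancel in the ratio.
λ₁/λ₂ = (1/2² − 1/3²)/(1/3² − 1/4²) = 0.1389/0.04861 = 2.86.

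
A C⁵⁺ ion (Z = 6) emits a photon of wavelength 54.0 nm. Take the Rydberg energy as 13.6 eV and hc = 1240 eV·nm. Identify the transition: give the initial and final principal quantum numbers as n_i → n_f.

The photon energy is ΔE = hc/λ = 1240 / 54.0 = 22.96 eV.
With Z = 6, ΔE = 489.6 × (1/n_f² − 1/n_i²), so 1/n_f² − 1/n_i² = 0.04690.
Trying n_f = 4 gives 1/n_i² = 0.01560, i.e. n_i ≈ 8; this pair matches.

n_i = 8, n_f = 4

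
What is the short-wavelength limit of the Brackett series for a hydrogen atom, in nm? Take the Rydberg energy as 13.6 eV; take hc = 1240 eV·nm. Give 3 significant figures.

1460 nm

The Brackett series has lower level n_f = 4; the series limit corresponds to n_i → ∞.
ΔE_max = 13.6 × 1 / 4² = 0.8500 eV.
λ_min = 1240 / 0.8500 = 1460 nm.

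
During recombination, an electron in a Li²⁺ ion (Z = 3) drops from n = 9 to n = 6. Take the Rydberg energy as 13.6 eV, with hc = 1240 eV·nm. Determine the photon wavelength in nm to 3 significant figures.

For Z = 3 the level energies scale as Z², so the effective Rydberg energy is 13.6 × 9 = 122.4 eV.
ΔE = 122.4 × (1/6² − 1/9²) = 122.4 × 0.01543 = 1.889 eV.
λ = hc/ΔE = 1240 / 1.889 = 656 nm.

656 nm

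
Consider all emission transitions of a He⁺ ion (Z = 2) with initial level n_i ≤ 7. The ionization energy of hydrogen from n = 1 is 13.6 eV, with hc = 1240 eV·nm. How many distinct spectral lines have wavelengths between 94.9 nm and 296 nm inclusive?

7

Enumerate all n_i → n_f pairs with 1 ≤ n_f < n_i ≤ 7 and compute λ = 1240 / [13.6·4·(1/n_f² − 1/n_i²)].
Lines falling in [94.9, 296] nm: 7→2 (99.28 nm), 6→2 (102.6 nm), 5→2 (108.5 nm), 4→2 (121.6 nm), 3→2 (164.1 nm), 7→3 (251.3 nm), 6→3 (273.5 nm).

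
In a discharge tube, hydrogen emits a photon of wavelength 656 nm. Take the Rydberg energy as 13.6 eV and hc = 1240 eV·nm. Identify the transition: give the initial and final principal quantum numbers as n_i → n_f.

The photon energy is ΔE = hc/λ = 1240 / 656 = 1.890 eV.
With Z = 1, ΔE = 13.60 × (1/n_f² − 1/n_i²), so 1/n_f² − 1/n_i² = 0.1390.
Trying n_f = 2 gives 1/n_i² = 0.1110, i.e. n_i ≈ 3; this pair matches.

n_i = 3, n_f = 2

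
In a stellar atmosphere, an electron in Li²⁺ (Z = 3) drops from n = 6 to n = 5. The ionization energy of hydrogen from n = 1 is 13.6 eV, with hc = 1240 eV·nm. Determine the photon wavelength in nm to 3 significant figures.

829 nm

For Z = 3 the level energies scale as Z², so the effective Rydberg energy is 13.6 × 9 = 122.4 eV.
ΔE = 122.4 × (1/5² − 1/6²) = 122.4 × 0.01222 = 1.496 eV.
λ = hc/ΔE = 1240 / 1.496 = 829 nm.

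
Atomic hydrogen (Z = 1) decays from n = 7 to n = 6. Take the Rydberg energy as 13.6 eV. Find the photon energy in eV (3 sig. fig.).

0.100 eV

E_7 = −13.60/49 = −0.2776 eV and E_6 = −13.60/36 = −0.3778 eV.
The photon energy is |E_7 − E_6| = 0.100 eV.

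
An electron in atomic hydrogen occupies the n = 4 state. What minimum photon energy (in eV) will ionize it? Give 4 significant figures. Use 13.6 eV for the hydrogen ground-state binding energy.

E_4 = −13.60/16 = −0.8500 eV, so ionization (to E = 0) requires 0.8500 eV.

0.8500 eV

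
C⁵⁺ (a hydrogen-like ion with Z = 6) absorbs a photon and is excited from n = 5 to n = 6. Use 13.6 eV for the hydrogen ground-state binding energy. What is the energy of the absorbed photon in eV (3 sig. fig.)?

5.98 eV

The Bohr energies scale as Z², so for Z = 6: E_n = −489.6/n² eV.
E_6 = −489.6/36 = −13.60 eV and E_5 = −489.6/25 = −19.58 eV.
The photon energy is |E_6 − E_5| = 5.98 eV.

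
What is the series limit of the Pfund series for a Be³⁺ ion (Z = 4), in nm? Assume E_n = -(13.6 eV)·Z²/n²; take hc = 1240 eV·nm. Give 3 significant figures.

The Pfund series has lower level n_f = 5; the series limit corresponds to n_i → ∞.
ΔE_max = 13.6 × 16 / 5² = 8.704 eV.
λ_min = 1240 / 8.704 = 142 nm.

142 nm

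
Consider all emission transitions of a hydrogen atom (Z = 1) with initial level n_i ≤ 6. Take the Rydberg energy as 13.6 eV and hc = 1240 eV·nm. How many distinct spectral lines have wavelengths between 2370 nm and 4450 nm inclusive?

2

Enumerate all n_i → n_f pairs with 1 ≤ n_f < n_i ≤ 6 and compute λ = 1240 / [13.6·1·(1/n_f² − 1/n_i²)].
Lines falling in [2370, 4450] nm: 6→4 (2626 nm), 5→4 (4052 nm).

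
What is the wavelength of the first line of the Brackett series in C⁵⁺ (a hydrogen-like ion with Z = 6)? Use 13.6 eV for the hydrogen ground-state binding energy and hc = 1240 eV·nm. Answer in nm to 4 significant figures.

The Brackett series terminates on n_f = 4; the first line has n_i = 4+1 = 5.
ΔE = 489.6 × (1/4² − 1/5²) = 11.02 eV.
λ = 1240 / 11.02 = 112.6 nm.

112.6 nm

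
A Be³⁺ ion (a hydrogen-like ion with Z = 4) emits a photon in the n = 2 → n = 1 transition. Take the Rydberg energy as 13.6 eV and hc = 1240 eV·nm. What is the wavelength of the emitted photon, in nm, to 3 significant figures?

For Z = 4 the level energies scale as Z², so the effective Rydberg energy is 13.6 × 16 = 217.6 eV.
ΔE = 217.6 × (1/1² − 1/2²) = 217.6 × 0.7500 = 163.2 eV.
λ = hc/ΔE = 1240 / 163.2 = 7.60 nm.

7.60 nm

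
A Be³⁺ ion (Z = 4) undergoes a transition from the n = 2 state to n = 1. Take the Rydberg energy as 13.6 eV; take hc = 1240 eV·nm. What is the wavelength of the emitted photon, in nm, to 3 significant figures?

For Z = 4 the level energies scale as Z², so the effective Rydberg energy is 13.6 × 16 = 217.6 eV.
ΔE = 217.6 × (1/1² − 1/2²) = 217.6 × 0.7500 = 163.2 eV.
λ = hc/ΔE = 1240 / 163.2 = 7.60 nm.

7.60 nm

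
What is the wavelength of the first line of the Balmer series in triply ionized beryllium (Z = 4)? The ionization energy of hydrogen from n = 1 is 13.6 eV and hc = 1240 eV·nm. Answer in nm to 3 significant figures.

The Balmer series terminates on n_f = 2; the first line has n_i = 2+1 = 3.
ΔE = 217.6 × (1/2² − 1/3²) = 30.22 eV.
λ = 1240 / 30.22 = 41.0 nm.

41.0 nm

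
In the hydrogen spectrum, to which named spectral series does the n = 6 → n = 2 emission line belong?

The series is set by the lower level: n_f = 2 is the Balmer series.

Balmer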